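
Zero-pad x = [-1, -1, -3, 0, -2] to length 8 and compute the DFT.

Original 5-point DFT: [-7, 0.5000+0.8123i, 0.5000-3.4410i, 0.5000+3.4410i, 0.5000-0.8123i]
Zero-padded 8-point DFT provides frequency interpolation.

DFT_8([x, 0, ...]) = [-7, 0.2929+3.7071i, 1i, 1.7071-2.2929i, -5, 1.7071+2.2929i, -1i, 0.2929-3.7071i]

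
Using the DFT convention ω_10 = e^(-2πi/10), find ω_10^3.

ω_10^3 = e^(-2πi·3/10)
= cos(-2π·3/10) + i·sin(-2π·3/10)
= cos(-6π/10) + i·sin(-6π/10)

ω_10^3 = cos(-6π/10) + i·sin(-6π/10) = -0.3090-0.9511i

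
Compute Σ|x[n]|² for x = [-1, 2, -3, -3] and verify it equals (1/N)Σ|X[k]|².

Time domain:
Σ|x[n]|² = |-1|² + |2|² + |-3|² + |-3|² = 23.0000

Frequency domain:
(1/4)Σ|X[k]|² = (1/4)(|-5|² + |2-5i|² + |-3|² + |2+5i|²) = (1/4)·92.0000 = 23.0000

Both sides agree, confirming Parseval's theorem.

Σ|x[n]|² = (1/N)Σ|X[k]|² = 23.0000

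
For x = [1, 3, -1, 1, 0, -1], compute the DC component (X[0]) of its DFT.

X[0] = Σ(n=0 to 5) x[n] · ω_6^0 = Σ x[n]
= (1) + (3) + (-1) + (1) + (0) + (-1)

X[0] = 3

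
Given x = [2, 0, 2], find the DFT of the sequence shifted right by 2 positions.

Time shift by 2: X_shifted[k] = ω_3^(2k) · X[k]
Shifted x = [0, 2, 2]

DFT(x[n-2]) = [4, -2, -2]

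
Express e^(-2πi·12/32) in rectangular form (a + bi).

ω_32^12 = e^(-2πi·12/32)
= cos(-2π·12/32) + i·sin(-2π·12/32)
= cos(-24π/32) + i·sin(-24π/32)

ω_32^12 = cos(-24π/32) + i·sin(-24π/32) = -0.7071-0.7071i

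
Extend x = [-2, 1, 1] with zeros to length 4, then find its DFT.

Original 3-point DFT: [0, -3, -3]
Zero-padded 4-point DFT provides frequency interpolation.

DFT_4([x, 0, ...]) = [0, -3-1i, -2, -3+1i]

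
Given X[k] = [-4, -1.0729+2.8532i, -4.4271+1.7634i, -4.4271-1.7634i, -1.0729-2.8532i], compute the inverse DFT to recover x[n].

x[n] = (1/5) Σ(k=0 to 4) X[k] · e^(2πikn/5)

Computing each x[n]:
x[0] = -3
x[1] = -1
x[2] = -1
x[3] = -1
x[4] = 2

x = [-3, -1, -1, -1, 2]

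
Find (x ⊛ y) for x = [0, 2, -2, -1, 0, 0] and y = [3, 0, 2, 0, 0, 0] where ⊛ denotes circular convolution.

(x ⊛ y)[n] = Σ(m=0 to 5) x[m] · y[(n-m) mod 6]

Computing each output sample:
(x ⊛ y)[0] = 0
(x ⊛ y)[1] = 6
(x ⊛ y)[2] = -6
(x ⊛ y)[3] = 1
(x ⊛ y)[4] = -4
(x ⊛ y)[5] = -2

x ⊛ y = [0, 6, -6, 1, -4, -2]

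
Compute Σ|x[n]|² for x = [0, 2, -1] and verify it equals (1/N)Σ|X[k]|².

Time domain:
Σ|x[n]|² = |0|² + |2|² + |-1|² = 5.0000

Frequency domain:
(1/3)Σ|X[k]|² = (1/3)(|1|² + |-0.5000-2.5981i|² + |-0.5000+2.5981i|²) = (1/3)·15.0000 = 5.0000

Both sides agree, confirming Parseval's theorem.

Σ|x[n]|² = (1/N)Σ|X[k]|² = 5.0000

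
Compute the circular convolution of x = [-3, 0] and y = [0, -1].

(x ⊛ y)[n] = Σ(m=0 to 1) x[m] · y[(n-m) mod 2]

Computing each output sample:
(x ⊛ y)[0] = 0
(x ⊛ y)[1] = 3

x ⊛ y = [0, 3]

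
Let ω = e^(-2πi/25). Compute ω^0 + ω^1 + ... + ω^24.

Sum of all nth roots of unity equals 0 for n > 1 (geometric series with r ≠ 1).

0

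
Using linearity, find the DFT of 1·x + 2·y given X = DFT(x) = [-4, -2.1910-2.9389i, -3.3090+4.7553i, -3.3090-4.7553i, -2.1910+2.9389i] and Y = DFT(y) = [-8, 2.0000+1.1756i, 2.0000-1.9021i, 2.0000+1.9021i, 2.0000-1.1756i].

By linearity: DFT(1x + 2y) = 1·DFT(x) + 2·DFT(y)
= 1·[-4, -2.1910-2.9389i, -3.3090+4.7553i, -3.3090-4.7553i, -2.1910+2.9389i] + 2·[-8, 2.0000+1.1756i, 2.0000-1.9021i, 2.0000+1.9021i, 2.0000-1.1756i]

Computing element-wise:
Z[0] = 1·(-4) + 2·(-8) = -20
Z[1] = 1·(-2.1910-2.9389i) + 2·(2.0000+1.1756i) = 1.8090-0.5877i
Z[2] = 1·(-3.3090+4.7553i) + 2·(2.0000-1.9021i) = 0.6910+0.9511i
Z[3] = 1·(-3.3090-4.7553i) + 2·(2.0000+1.9021i) = 0.6910-0.9511i
Z[4] = 1·(-2.1910+2.9389i) + 2·(2.0000-1.1756i) = 1.8090+0.5877i

DFT(1x + 2y) = 1·X + 2·Y = [-20, 1.8090-0.5877i, 0.6910+0.9511i, 0.6910-0.9511i, 1.8090+0.5877i]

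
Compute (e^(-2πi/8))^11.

Since ω_8^8 = 1, powers reduce modulo 8.
11 mod 8 = 3
So ω_8^11 = ω_8^3 = e^(-2πi·3/8)

ω_8^11 = ω_8^3 = -0.7071-0.7071i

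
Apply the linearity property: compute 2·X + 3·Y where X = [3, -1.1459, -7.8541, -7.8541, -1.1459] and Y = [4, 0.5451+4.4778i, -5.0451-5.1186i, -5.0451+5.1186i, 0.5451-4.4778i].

By linearity: DFT(2x + 3y) = 2·DFT(x) + 3·DFT(y)
= 2·[3, -1.1459, -7.8541, -7.8541, -1.1459] + 3·[4, 0.5451+4.4778i, -5.0451-5.1186i, -5.0451+5.1186i, 0.5451-4.4778i]

Computing element-wise:
Z[0] = 2·(3) + 3·(4) = 18
Z[1] = 2·(-1.1459) + 3·(0.5451+4.4778i) = -0.6565+13.4334i
Z[2] = 2·(-7.8541) + 3·(-5.0451-5.1186i) = -30.8435-15.3558i
Z[3] = 2·(-7.8541) + 3·(-5.0451+5.1186i) = -30.8435+15.3558i
Z[4] = 2·(-1.1459) + 3·(0.5451-4.4778i) = -0.6565-13.4334i

DFT(2x + 3y) = 2·X + 3·Y = [18, -0.6565+13.4334i, -30.8435-15.3558i, -30.8435+15.3558i, -0.6565-13.4334i]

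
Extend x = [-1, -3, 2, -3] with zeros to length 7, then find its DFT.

Original 4-point DFT: [-5, -3, 7, -3]
Zero-padded 7-point DFT provides frequency interpolation.

DFT_7([x, 0, ...]) = [-5, -0.6126+1.6973i, -4.0048+1.4471i, 3.6174+5.7901i, 3.6174-5.7901i, -4.0048-1.4471i, -0.6126-1.6973i]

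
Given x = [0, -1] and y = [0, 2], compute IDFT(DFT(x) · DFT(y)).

(x ⊛ y)[n] = Σ(m=0 to 1) x[m] · y[(n-m) mod 2]

Computing each output sample:
(x ⊛ y)[0] = -2
(x ⊛ y)[1] = 0

x ⊛ y = [-2, 0]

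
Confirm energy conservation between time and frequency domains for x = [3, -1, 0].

Time domain:
Σ|x[n]|² = |3|² + |-1|² + |0|² = 10.0000

Frequency domain:
(1/3)Σ|X[k]|² = (1/3)(|2|² + |3.5000+0.8660i|² + |3.5000-0.8660i|²) = (1/3)·30.0000 = 10.0000

Both sides agree, confirming Parseval's theorem.

Σ|x[n]|² = (1/N)Σ|X[k]|² = 10.0000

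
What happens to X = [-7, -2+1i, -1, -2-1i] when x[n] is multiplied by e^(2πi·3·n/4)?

Modulation property: DFT(ω_4^(-3n)·x[n]) = X[(k-3) mod 4], so circularly shift X by 3 positions.

X[k-3] = [-2+1i, -1, -2-1i, -7]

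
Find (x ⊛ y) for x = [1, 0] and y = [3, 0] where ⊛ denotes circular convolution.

(x ⊛ y)[n] = Σ(m=0 to 1) x[m] · y[(n-m) mod 2]

Computing each output sample:
(x ⊛ y)[0] = 3
(x ⊛ y)[1] = 0

x ⊛ y = [3, 0]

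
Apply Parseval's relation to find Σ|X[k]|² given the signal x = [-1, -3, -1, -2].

Parseval: Σ|x[n]|² = (1/N)Σ|X[k]|², so Σ|X[k]|² = N·Σ|x[n]|² = 4·15.0000

Σ|X[k]|² = N·Σ|x[n]|² = 4·15.0000 = 60.0000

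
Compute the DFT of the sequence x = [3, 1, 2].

X[k] = Σ(n=0 to 2) x[n] · ω_3^(nk)
where ω_3 = e^(-2πi/3)

Computing each X[k]:
X[0] = 6
X[1] = 1.5000+0.8660i
X[2] = 1.5000-0.8660i

X = [6, 1.5000+0.8660i, 1.5000-0.8660i]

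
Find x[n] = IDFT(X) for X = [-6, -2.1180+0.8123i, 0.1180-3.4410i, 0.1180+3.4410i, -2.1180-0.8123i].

x[n] = (1/5) Σ(k=0 to 4) X[k] · e^(2πikn/5)

Computing each x[n]:
x[0] = -2
x[1] = -1
x[2] = -2
x[3] = 1
x[4] = -2

x = [-2, -1, -2, 1, -2]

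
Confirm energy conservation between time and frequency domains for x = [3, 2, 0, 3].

Time domain:
Σ|x[n]|² = |3|² + |2|² + |0|² + |3|² = 22.0000

Frequency domain:
(1/4)Σ|X[k]|² = (1/4)(|8|² + |3+1i|² + |-2|² + |3-1i|²) = (1/4)·88.0000 = 22.0000

Both sides agree, confirming Parseval's theorem.

Σ|x[n]|² = (1/N)Σ|X[k]|² = 22.0000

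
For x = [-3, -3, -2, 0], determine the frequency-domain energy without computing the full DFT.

Parseval: Σ|x[n]|² = (1/N)Σ|X[k]|², so Σ|X[k]|² = N·Σ|x[n]|² = 4·22.0000

Σ|X[k]|² = N·Σ|x[n]|² = 4·22.0000 = 88.0000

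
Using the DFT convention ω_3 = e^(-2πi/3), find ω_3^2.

ω_3^2 = e^(-2πi·2/3)
= cos(-2π·2/3) + i·sin(-2π·2/3)
= cos(-4π/3) + i·sin(-4π/3)

ω_3^2 = cos(-4π/3) + i·sin(-4π/3) = -0.5000+0.8660i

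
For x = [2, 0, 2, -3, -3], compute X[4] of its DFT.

X[4] = Σ(n=0 to 4) x[n] · ω_5^(4n) where ω_5 = e^(-2πi/5)
= (2)·ω_5^0 + (0)·ω_5^4 + (2)·ω_5^8 + (-3)·ω_5^12 + (-3)·ω_5^16

X[4] = 1.8820+5.7921i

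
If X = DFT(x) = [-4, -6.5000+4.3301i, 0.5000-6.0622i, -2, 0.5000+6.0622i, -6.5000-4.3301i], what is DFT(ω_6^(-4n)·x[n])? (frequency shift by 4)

Modulation property: DFT(ω_6^(-4n)·x[n]) = X[(k-4) mod 6], so circularly shift X by 4 positions.

X[k-4] = [0.5000-6.0622i, -2, 0.5000+6.0622i, -6.5000-4.3301i, -4, -6.5000+4.3301i]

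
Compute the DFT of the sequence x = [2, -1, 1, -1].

X[k] = Σ(n=0 to 3) x[n] · ω_4^(nk)
where ω_4 = e^(-2πi/4)

Computing each X[k]:
X[0] = 1
X[1] = 1
X[2] = 5
X[3] = 1

X = [1, 1, 5, 1]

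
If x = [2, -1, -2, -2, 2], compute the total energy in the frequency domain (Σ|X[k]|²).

Parseval: Σ|x[n]|² = (1/N)Σ|X[k]|², so Σ|X[k]|² = N·Σ|x[n]|² = 5·17.0000

Σ|X[k]|² = N·Σ|x[n]|² = 5·17.0000 = 85.0000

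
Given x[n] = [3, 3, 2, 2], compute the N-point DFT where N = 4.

X[k] = Σ(n=0 to 3) x[n] · ω_4^(nk)
where ω_4 = e^(-2πi/4)

Computing each X[k]:
X[0] = 10
X[1] = 1-1i
X[2] = 0
X[3] = 1+1i

X = [10, 1-1i, 0, 1+1i]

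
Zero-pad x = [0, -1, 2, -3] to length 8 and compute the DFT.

Original 4-point DFT: [-2, -2-2i, 6, -2+2i]
Zero-padded 8-point DFT provides frequency interpolation.

DFT_8([x, 0, ...]) = [-2, 1.4142+0.8284i, -2-2i, -1.4142+4.8284i, 6, -1.4142-4.8284i, -2+2i, 1.4142-0.8284i]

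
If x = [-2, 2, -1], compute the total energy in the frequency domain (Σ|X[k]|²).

Parseval: Σ|x[n]|² = (1/N)Σ|X[k]|², so Σ|X[k]|² = N·Σ|x[n]|² = 3·9.0000

Σ|X[k]|² = N·Σ|x[n]|² = 3·9.0000 = 27.0000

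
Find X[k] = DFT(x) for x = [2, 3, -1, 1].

X[k] = Σ(n=0 to 3) x[n] · ω_4^(nk)
where ω_4 = e^(-2πi/4)

Computing each X[k]:
X[0] = 5
X[1] = 3-2i
X[2] = -3
X[3] = 3+2i

X = [5, 3-2i, -3, 3+2i]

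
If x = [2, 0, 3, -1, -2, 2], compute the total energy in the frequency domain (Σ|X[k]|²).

Parseval: Σ|x[n]|² = (1/N)Σ|X[k]|², so Σ|X[k]|² = N·Σ|x[n]|² = 6·22.0000

Σ|X[k]|² = N·Σ|x[n]|² = 6·22.0000 = 132.0000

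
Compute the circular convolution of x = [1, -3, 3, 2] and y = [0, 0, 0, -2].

(x ⊛ y)[n] = Σ(m=0 to 3) x[m] · y[(n-m) mod 4]

Computing each output sample:
(x ⊛ y)[0] = 6
(x ⊛ y)[1] = -6
(x ⊛ y)[2] = -4
(x ⊛ y)[3] = -2

x ⊛ y = [6, -6, -4, -2]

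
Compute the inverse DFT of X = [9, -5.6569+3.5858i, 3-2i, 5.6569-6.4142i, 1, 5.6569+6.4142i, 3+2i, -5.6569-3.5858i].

x[n] = (1/8) Σ(k=0 to 7) X[k] · e^(2πikn/8)

Computing each x[n]:
x[0] = 2
x[1] = 0
x[2] = -2
x[3] = 3
x[4] = 2
x[5] = 3
x[6] = 3
x[7] = -2

x = [2, 0, -2, 3, 2, 3, 3, -2]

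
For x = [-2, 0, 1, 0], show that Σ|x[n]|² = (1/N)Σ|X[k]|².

Time domain:
Σ|x[n]|² = |-2|² + |0|² + |1|² + |0|² = 5.0000

Frequency domain:
(1/4)Σ|X[k]|² = (1/4)(|-1|² + |-3|² + |-1|² + |-3|²) = (1/4)·20.0000 = 5.0000

Both sides agree, confirming Parseval's theorem.

Σ|x[n]|² = (1/N)Σ|X[k]|² = 5.0000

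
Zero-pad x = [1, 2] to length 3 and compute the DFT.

Original 2-point DFT: [3, -1]
Zero-padded 3-point DFT provides frequency interpolation.

DFT_3([x, 0, ...]) = [3, -1.7321i, 1.7321i]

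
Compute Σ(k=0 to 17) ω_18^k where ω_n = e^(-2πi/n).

Sum of all nth roots of unity equals 0 for n > 1 (geometric series with r ≠ 1).

0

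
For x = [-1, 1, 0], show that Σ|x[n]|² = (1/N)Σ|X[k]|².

Time domain:
Σ|x[n]|² = |-1|² + |1|² + |0|² = 2.0000

Frequency domain:
(1/3)Σ|X[k]|² = (1/3)(|0|² + |-1.5000-0.8660i|² + |-1.5000+0.8660i|²) = (1/3)·6.0000 = 2.0000

Both sides agree, confirming Parseval's theorem.

Σ|x[n]|² = (1/N)Σ|X[k]|² = 2.0000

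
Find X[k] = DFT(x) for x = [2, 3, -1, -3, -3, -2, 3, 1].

X[k] = Σ(n=0 to 7) x[n] · ω_8^(nk)
where ω_8 = e^(-2πi/8)

Computing each X[k]:
X[0] = 0
X[1] = 11.3640+3.2929i
X[2] = -3-3i
X[3] = -1.3640-4.7071i
X[4] = 2
X[5] = -1.3640+4.7071i
X[6] = -3+3i
X[7] = 11.3640-3.2929i

X = [0, 11.3640+3.2929i, -3-3i, -1.3640-4.7071i, 2, -1.3640+4.7071i, -3+3i, 11.3640-3.2929i]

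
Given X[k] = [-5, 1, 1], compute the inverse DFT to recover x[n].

x[n] = (1/3) Σ(k=0 to 2) X[k] · e^(2πikn/3)

Computing each x[n]:
x[0] = -1
x[1] = -2
x[2] = -2

x = [-1, -2, -2]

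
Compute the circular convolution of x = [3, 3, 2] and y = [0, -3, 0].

(x ⊛ y)[n] = Σ(m=0 to 2) x[m] · y[(n-m) mod 3]

Computing each output sample:
(x ⊛ y)[0] = -6
(x ⊛ y)[1] = -9
(x ⊛ y)[2] = -9

x ⊛ y = [-6, -9, -9]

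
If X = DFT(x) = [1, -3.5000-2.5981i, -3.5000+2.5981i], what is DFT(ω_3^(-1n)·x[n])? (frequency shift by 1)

Modulation property: DFT(ω_3^(-1n)·x[n]) = X[(k-1) mod 3], so circularly shift X by 1 positions.

X[k-1] = [-3.5000+2.5981i, 1, -3.5000-2.5981i]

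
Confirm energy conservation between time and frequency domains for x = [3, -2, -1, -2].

Time domain:
Σ|x[n]|² = |3|² + |-2|² + |-1|² + |-2|² = 18.0000

Frequency domain:
(1/4)Σ|X[k]|² = (1/4)(|-2|² + |4|² + |6|² + |4|²) = (1/4)·72.0000 = 18.0000

Both sides agree, confirming Parseval's theorem.

Σ|x[n]|² = (1/N)Σ|X[k]|² = 18.0000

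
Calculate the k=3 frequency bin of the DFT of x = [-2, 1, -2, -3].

X[3] = Σ(n=0 to 3) x[n] · ω_4^(3n) where ω_4 = e^(-2πi/4)
= (-2)·ω_4^0 + (1)·ω_4^3 + (-2)·ω_4^6 + (-3)·ω_4^9

X[3] = 4i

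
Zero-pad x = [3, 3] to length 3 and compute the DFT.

Original 2-point DFT: [6, 0]
Zero-padded 3-point DFT provides frequency interpolation.

DFT_3([x, 0, ...]) = [6, 1.5000-2.5981i, 1.5000+2.5981i]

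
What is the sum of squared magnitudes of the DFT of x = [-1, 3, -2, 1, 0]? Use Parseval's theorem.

Parseval: Σ|x[n]|² = (1/N)Σ|X[k]|², so Σ|X[k]|² = N·Σ|x[n]|² = 5·15.0000

Σ|X[k]|² = N·Σ|x[n]|² = 5·15.0000 = 75.0000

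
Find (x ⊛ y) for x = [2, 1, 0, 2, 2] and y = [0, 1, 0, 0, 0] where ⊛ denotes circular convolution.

(x ⊛ y)[n] = Σ(m=0 to 4) x[m] · y[(n-m) mod 5]

Computing each output sample:
(x ⊛ y)[0] = 2
(x ⊛ y)[1] = 2
(x ⊛ y)[2] = 1
(x ⊛ y)[3] = 0
(x ⊛ y)[4] = 2

x ⊛ y = [2, 2, 1, 0, 2]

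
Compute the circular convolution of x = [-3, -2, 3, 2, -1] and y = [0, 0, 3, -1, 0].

(x ⊛ y)[n] = Σ(m=0 to 4) x[m] · y[(n-m) mod 5]

Computing each output sample:
(x ⊛ y)[0] = 3
(x ⊛ y)[1] = -5
(x ⊛ y)[2] = -8
(x ⊛ y)[3] = -3
(x ⊛ y)[4] = 11

x ⊛ y = [3, -5, -8, -3, 11]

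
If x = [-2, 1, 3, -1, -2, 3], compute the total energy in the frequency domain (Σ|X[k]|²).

Parseval: Σ|x[n]|² = (1/N)Σ|X[k]|², so Σ|X[k]|² = N·Σ|x[n]|² = 6·28.0000

Σ|X[k]|² = N·Σ|x[n]|² = 6·28.0000 = 168.0000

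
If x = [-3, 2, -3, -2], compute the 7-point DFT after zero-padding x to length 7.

Original 4-point DFT: [-6, -4i, -6, 4i]
Zero-padded 7-point DFT provides frequency interpolation.

DFT_7([x, 0, ...]) = [-6, 0.7165+2.2289i, -1.9891-4.8152i, -6.2274-1.2634i, -6.2274+1.2634i, -1.9891+4.8152i, 0.7165-2.2289i]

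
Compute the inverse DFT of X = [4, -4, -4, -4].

x[n] = (1/4) Σ(k=0 to 3) X[k] · e^(2πikn/4)

Computing each x[n]:
x[0] = -2
x[1] = 2
x[2] = 2
x[3] = 2

x = [-2, 2, 2, 2]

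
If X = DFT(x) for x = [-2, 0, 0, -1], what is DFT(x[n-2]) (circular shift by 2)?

Time shift by 2: X_shifted[k] = ω_4^(2k) · X[k]
Shifted x = [0, -1, -2, 0]

DFT(x[n-2]) = [-3, 2+1i, -1, 2-1i]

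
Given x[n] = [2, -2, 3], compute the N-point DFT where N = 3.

X[k] = Σ(n=0 to 2) x[n] · ω_3^(nk)
where ω_3 = e^(-2πi/3)

Computing each X[k]:
X[0] = 3
X[1] = 1.5000+4.3301i
X[2] = 1.5000-4.3301i

X = [3, 1.5000+4.3301i, 1.5000-4.3301i]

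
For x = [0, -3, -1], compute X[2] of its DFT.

X[2] = Σ(n=0 to 2) x[n] · ω_3^(2n) where ω_3 = e^(-2πi/3)
= (0)·ω_3^0 + (-3)·ω_3^2 + (-1)·ω_3^4

X[2] = 2.0000-1.7321i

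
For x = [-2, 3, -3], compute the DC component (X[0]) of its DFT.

X[0] = Σ(n=0 to 2) x[n] · ω_3^0 = Σ x[n]
= (-2) + (3) + (-3)

X[0] = -2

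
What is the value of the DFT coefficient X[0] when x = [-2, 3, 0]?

X[0] = Σ(n=0 to 2) x[n] · ω_3^0 = Σ x[n]
= (-2) + (3) + (0)

X[0] = 1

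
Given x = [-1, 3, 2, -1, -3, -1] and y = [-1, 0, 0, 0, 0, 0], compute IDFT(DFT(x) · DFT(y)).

(x ⊛ y)[n] = Σ(m=0 to 5) x[m] · y[(n-m) mod 6]

Computing each output sample:
(x ⊛ y)[0] = 1
(x ⊛ y)[1] = -3
(x ⊛ y)[2] = -2
(x ⊛ y)[3] = 1
(x ⊛ y)[4] = 3
(x ⊛ y)[5] = 1

x ⊛ y = [1, -3, -2, 1, 3, 1]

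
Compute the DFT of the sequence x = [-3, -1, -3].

X[k] = Σ(n=0 to 2) x[n] · ω_3^(nk)
where ω_3 = e^(-2πi/3)

Computing each X[k]:
X[0] = -7
X[1] = -1.0000-1.7321i
X[2] = -1.0000+1.7321i

X = [-7, -1.0000-1.7321i, -1.0000+1.7321i]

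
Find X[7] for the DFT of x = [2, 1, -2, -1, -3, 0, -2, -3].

X[7] = Σ(n=0 to 7) x[n] · ω_8^(7n) where ω_8 = e^(-2πi/8)
= (2)·ω_8^0 + (1)·ω_8^7 + (-2)·ω_8^14 + (-1)·ω_8^21 + (-3)·ω_8^28 + (0)·ω_8^35 + (-2)·ω_8^42 + (-3)·ω_8^49

X[7] = 4.2929+2.1213i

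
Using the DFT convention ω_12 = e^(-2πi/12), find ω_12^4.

ω_12^4 = e^(-2πi·4/12)
= cos(-2π·4/12) + i·sin(-2π·4/12)
= cos(-8π/12) + i·sin(-8π/12)

ω_12^4 = cos(-8π/12) + i·sin(-8π/12) = -0.5000-0.8660i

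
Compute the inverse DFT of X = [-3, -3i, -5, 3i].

x[n] = (1/4) Σ(k=0 to 3) X[k] · e^(2πikn/4)

Computing each x[n]:
x[0] = -2
x[1] = 2
x[2] = -2
x[3] = -1

x = [-2, 2, -2, -1]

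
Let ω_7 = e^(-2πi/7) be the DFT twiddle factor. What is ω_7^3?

ω_7^3 = e^(-2πi·3/7)
= cos(-2π·3/7) + i·sin(-2π·3/7)
= cos(-6π/7) + i·sin(-6π/7)

ω_7^3 = cos(-6π/7) + i·sin(-6π/7) = -0.9010-0.4339i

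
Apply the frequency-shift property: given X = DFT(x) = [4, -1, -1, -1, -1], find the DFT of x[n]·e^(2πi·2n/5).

Modulation property: DFT(ω_5^(-2n)·x[n]) = X[(k-2) mod 5], so circularly shift X by 2 positions.

X[k-2] = [-1, -1, 4, -1, -1]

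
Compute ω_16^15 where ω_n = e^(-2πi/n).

ω_16^15 = e^(-2πi·15/16)
= cos(-2π·15/16) + i·sin(-2π·15/16)
= cos(-30π/16) + i·sin(-30π/16)

ω_16^15 = cos(-30π/16) + i·sin(-30π/16) = 0.9239+0.3827i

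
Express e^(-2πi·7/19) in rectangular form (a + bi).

ω_19^7 = e^(-2πi·7/19)
= cos(-2π·7/19) + i·sin(-2π·7/19)
= cos(-14π/19) + i·sin(-14π/19)

ω_19^7 = cos(-14π/19) + i·sin(-14π/19) = -0.6773-0.7357i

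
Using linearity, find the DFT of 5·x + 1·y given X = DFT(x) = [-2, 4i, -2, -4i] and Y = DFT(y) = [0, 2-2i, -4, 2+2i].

By linearity: DFT(5x + 1y) = 5·DFT(x) + 1·DFT(y)
= 5·[-2, 4i, -2, -4i] + 1·[0, 2-2i, -4, 2+2i]

Computing element-wise:
Z[0] = 5·(-2) + 1·(0) = -10
Z[1] = 5·(4i) + 1·(2-2i) = 2+18i
Z[2] = 5·(-2) + 1·(-4) = -14
Z[3] = 5·(-4i) + 1·(2+2i) = 2-18i

DFT(5x + 1y) = 5·X + 1·Y = [-10, 2+18i, -14, 2-18i]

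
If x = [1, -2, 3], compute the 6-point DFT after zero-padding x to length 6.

Original 3-point DFT: [2, 0.5000+4.3301i, 0.5000-4.3301i]
Zero-padded 6-point DFT provides frequency interpolation.

DFT_6([x, 0, ...]) = [2, -1.5000-0.8660i, 0.5000+4.3301i, 6, 0.5000-4.3301i, -1.5000+0.8660i]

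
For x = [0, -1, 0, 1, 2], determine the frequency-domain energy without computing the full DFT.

Parseval: Σ|x[n]|² = (1/N)Σ|X[k]|², so Σ|X[k]|² = N·Σ|x[n]|² = 5·6.0000

Σ|X[k]|² = N·Σ|x[n]|² = 5·6.0000 = 30.0000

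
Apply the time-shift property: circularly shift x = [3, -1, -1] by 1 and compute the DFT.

Time shift by 1: X_shifted[k] = ω_3^(1k) · X[k]
Shifted x = [-1, 3, -1]

DFT(x[n-1]) = [1, -2.0000-3.4641i, -2.0000+3.4641i]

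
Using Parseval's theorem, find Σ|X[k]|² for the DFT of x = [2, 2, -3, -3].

Parseval: Σ|x[n]|² = (1/N)Σ|X[k]|², so Σ|X[k]|² = N·Σ|x[n]|² = 4·26.0000

Σ|X[k]|² = N·Σ|x[n]|² = 4·26.0000 = 104.0000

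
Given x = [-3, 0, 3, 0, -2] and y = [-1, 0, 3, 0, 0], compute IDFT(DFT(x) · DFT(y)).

(x ⊛ y)[n] = Σ(m=0 to 4) x[m] · y[(n-m) mod 5]

Computing each output sample:
(x ⊛ y)[0] = 3
(x ⊛ y)[1] = -6
(x ⊛ y)[2] = -12
(x ⊛ y)[3] = 0
(x ⊛ y)[4] = 11

x ⊛ y = [3, -6, -12, 0, 11]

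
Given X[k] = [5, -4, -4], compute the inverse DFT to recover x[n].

x[n] = (1/3) Σ(k=0 to 2) X[k] · e^(2πikn/3)

Computing each x[n]:
x[0] = -1
x[1] = 3
x[2] = 3

x = [-1, 3, 3]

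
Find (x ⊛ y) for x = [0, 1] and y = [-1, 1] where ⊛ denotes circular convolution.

(x ⊛ y)[n] = Σ(m=0 to 1) x[m] · y[(n-m) mod 2]

Computing each output sample:
(x ⊛ y)[0] = 1
(x ⊛ y)[1] = -1

x ⊛ y = [1, -1]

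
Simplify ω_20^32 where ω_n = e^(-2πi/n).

Since ω_20^20 = 1, powers reduce modulo 20.
32 mod 20 = 12
So ω_20^32 = ω_20^12 = e^(-2πi·12/20)

ω_20^32 = ω_20^12 = -0.8090+0.5878i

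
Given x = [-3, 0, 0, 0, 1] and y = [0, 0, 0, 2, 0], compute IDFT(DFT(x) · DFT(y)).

(x ⊛ y)[n] = Σ(m=0 to 4) x[m] · y[(n-m) mod 5]

Computing each output sample:
(x ⊛ y)[0] = 0
(x ⊛ y)[1] = 0
(x ⊛ y)[2] = 2
(x ⊛ y)[3] = -6
(x ⊛ y)[4] = 0

x ⊛ y = [0, 0, 2, -6, 0]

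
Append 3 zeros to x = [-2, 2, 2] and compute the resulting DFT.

Original 3-point DFT: [2, -4, -4]
Zero-padded 6-point DFT provides frequency interpolation.

DFT_6([x, 0, ...]) = [2, -2.0000-3.4641i, -4, -2, -4, -2.0000+3.4641i]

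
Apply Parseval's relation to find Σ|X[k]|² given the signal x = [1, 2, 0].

Parseval: Σ|x[n]|² = (1/N)Σ|X[k]|², so Σ|X[k]|² = N·Σ|x[n]|² = 3·5.0000

Σ|X[k]|² = N·Σ|x[n]|² = 3·5.0000 = 15.0000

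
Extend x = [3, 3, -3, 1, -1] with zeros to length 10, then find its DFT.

Original 5-point DFT: [3, 5.2361-1.4531i, 0.7639-6.1554i, 0.7639+6.1554i, 5.2361+1.4531i]
Zero-padded 10-point DFT provides frequency interpolation.

DFT_10([x, 0, ...]) = [3, 5.0000+0.7265i, 5.2361-1.4531i, 5.0000-3.0777i, 0.7639-6.1554i, -5, 0.7639+6.1554i, 5.0000+3.0777i, 5.2361+1.4531i, 5.0000-0.7265i]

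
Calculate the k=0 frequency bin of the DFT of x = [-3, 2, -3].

X[0] = Σ(n=0 to 2) x[n] · ω_3^0 = Σ x[n]
= (-3) + (2) + (-3)

X[0] = -4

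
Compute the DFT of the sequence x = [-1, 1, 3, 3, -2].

X[k] = Σ(n=0 to 4) x[n] · ω_5^(nk)
where ω_5 = e^(-2πi/5)

Computing each X[k]:
X[0] = 4
X[1] = -6.1631-2.8532i
X[2] = 1.6631-1.7634i
X[3] = 1.6631+1.7634i
X[4] = -6.1631+2.8532i

X = [4, -6.1631-2.8532i, 1.6631-1.7634i, 1.6631+1.7634i, -6.1631+2.8532i]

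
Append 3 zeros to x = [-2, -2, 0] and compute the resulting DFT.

Original 3-point DFT: [-4, -1.0000+1.7321i, -1.0000-1.7321i]
Zero-padded 6-point DFT provides frequency interpolation.

DFT_6([x, 0, ...]) = [-4, -3.0000+1.7321i, -1.0000+1.7321i, 0, -1.0000-1.7321i, -3.0000-1.7321i]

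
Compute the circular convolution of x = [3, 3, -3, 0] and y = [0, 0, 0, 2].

(x ⊛ y)[n] = Σ(m=0 to 3) x[m] · y[(n-m) mod 4]

Computing each output sample:
(x ⊛ y)[0] = 6
(x ⊛ y)[1] = -6
(x ⊛ y)[2] = 0
(x ⊛ y)[3] = 6

x ⊛ y = [6, -6, 0, 6]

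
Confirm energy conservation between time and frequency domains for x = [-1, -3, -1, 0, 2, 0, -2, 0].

Time domain:
Σ|x[n]|² = |-1|² + |-3|² + |-1|² + |0|² + |2|² + |0|² + |-2|² + |0|² = 19.0000

Frequency domain:
(1/8)Σ|X[k]|² = (1/8)(|-5|² + |-5.1213+1.1213i|² + |4+3i|² + |-0.8787+3.1213i|² + |1|² + |-0.8787-3.1213i|² + |4-3i|² + |-5.1213-1.1213i|²) = (1/8)·152.0000 = 19.0000

Both sides agree, confirming Parseval's theorem.

Σ|x[n]|² = (1/N)Σ|X[k]|² = 19.0000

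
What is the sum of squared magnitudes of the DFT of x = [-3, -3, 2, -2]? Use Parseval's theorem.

Parseval: Σ|x[n]|² = (1/N)Σ|X[k]|², so Σ|X[k]|² = N·Σ|x[n]|² = 4·26.0000

Σ|X[k]|² = N·Σ|x[n]|² = 4·26.0000 = 104.0000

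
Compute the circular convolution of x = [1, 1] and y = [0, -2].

(x ⊛ y)[n] = Σ(m=0 to 1) x[m] · y[(n-m) mod 2]

Computing each output sample:
(x ⊛ y)[0] = -2
(x ⊛ y)[1] = -2

x ⊛ y = [-2, -2]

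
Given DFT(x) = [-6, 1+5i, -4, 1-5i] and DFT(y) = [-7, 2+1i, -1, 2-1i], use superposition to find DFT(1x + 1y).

By linearity: DFT(1x + 1y) = 1·DFT(x) + 1·DFT(y)
= 1·[-6, 1+5i, -4, 1-5i] + 1·[-7, 2+1i, -1, 2-1i]

Computing element-wise:
Z[0] = 1·(-6) + 1·(-7) = -13
Z[1] = 1·(1+5i) + 1·(2+1i) = 3+6i
Z[2] = 1·(-4) + 1·(-1) = -5
Z[3] = 1·(1-5i) + 1·(2-1i) = 3-6i

DFT(1x + 1y) = 1·X + 1·Y = [-13, 3+6i, -5, 3-6i]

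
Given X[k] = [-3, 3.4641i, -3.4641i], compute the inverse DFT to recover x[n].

x[n] = (1/3) Σ(k=0 to 2) X[k] · e^(2πikn/3)

Computing each x[n]:
x[0] = -1
x[1] = -3
x[2] = 1

x = [-1, -3, 1]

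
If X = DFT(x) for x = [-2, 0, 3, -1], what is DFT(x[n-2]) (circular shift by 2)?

Time shift by 2: X_shifted[k] = ω_4^(2k) · X[k]
Shifted x = [3, -1, -2, 0]

DFT(x[n-2]) = [0, 5+1i, 2, 5-1i]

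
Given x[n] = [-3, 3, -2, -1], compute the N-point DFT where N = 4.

X[k] = Σ(n=0 to 3) x[n] · ω_4^(nk)
where ω_4 = e^(-2πi/4)

Computing each X[k]:
X[0] = -3
X[1] = -1-4i
X[2] = -7
X[3] = -1+4i

X = [-3, -1-4i, -7, -1+4i]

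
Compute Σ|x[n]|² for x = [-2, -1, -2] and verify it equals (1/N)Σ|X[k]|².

Time domain:
Σ|x[n]|² = |-2|² + |-1|² + |-2|² = 9.0000

Frequency domain:
(1/3)Σ|X[k]|² = (1/3)(|-5|² + |-0.5000-0.8660i|² + |-0.5000+0.8660i|²) = (1/3)·27.0000 = 9.0000

Both sides agree, confirming Parseval's theorem.

Σ|x[n]|² = (1/N)Σ|X[k]|² = 9.0000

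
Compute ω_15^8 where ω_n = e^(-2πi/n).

ω_15^8 = e^(-2πi·8/15)
= cos(-2π·8/15) + i·sin(-2π·8/15)
= cos(-16π/15) + i·sin(-16π/15)

ω_15^8 = cos(-16π/15) + i·sin(-16π/15) = -0.9781+0.2079i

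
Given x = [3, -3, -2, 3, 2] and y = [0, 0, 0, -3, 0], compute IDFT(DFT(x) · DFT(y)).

(x ⊛ y)[n] = Σ(m=0 to 4) x[m] · y[(n-m) mod 5]

Computing each output sample:
(x ⊛ y)[0] = 6
(x ⊛ y)[1] = -9
(x ⊛ y)[2] = -6
(x ⊛ y)[3] = -9
(x ⊛ y)[4] = 9

x ⊛ y = [6, -9, -6, -9, 9]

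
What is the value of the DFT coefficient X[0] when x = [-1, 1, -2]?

X[0] = Σ(n=0 to 2) x[n] · ω_3^0 = Σ x[n]
= (-1) + (1) + (-2)

X[0] = -2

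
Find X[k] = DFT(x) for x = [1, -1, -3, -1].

X[k] = Σ(n=0 to 3) x[n] · ω_4^(nk)
where ω_4 = e^(-2πi/4)

Computing each X[k]:
X[0] = -4
X[1] = 4
X[2] = 0
X[3] = 4

X = [-4, 4, 0, 4]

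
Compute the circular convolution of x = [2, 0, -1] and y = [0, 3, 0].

(x ⊛ y)[n] = Σ(m=0 to 2) x[m] · y[(n-m) mod 3]

Computing each output sample:
(x ⊛ y)[0] = -3
(x ⊛ y)[1] = 6
(x ⊛ y)[2] = 0

x ⊛ y = [-3, 6, 0]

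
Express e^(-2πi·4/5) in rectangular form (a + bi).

ω_5^4 = e^(-2πi·4/5)
= cos(-2π·4/5) + i·sin(-2π·4/5)
= cos(-8π/5) + i·sin(-8π/5)

ω_5^4 = cos(-8π/5) + i·sin(-8π/5) = 0.3090+0.9511i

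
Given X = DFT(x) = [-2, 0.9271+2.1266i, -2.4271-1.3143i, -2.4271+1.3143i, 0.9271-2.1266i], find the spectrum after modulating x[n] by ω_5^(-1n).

Modulation property: DFT(ω_5^(-1n)·x[n]) = X[(k-1) mod 5], so circularly shift X by 1 positions.

X[k-1] = [0.9271-2.1266i, -2, 0.9271+2.1266i, -2.4271-1.3143i, -2.4271+1.3143i]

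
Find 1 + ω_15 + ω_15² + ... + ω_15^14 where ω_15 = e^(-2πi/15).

Sum of all nth roots of unity equals 0 for n > 1 (geometric series with r ≠ 1).

0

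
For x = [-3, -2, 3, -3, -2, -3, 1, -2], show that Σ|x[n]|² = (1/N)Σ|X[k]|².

Time domain:
Σ|x[n]|² = |-3|² + |-2|² + |3|² + |-3|² + |-2|² + |-3|² + |1|² + |-2|² = 49.0000

Frequency domain:
(1/8)Σ|X[k]|² = (1/8)(|-11|² + |0.4142-2.0000i|² + |-9|² + |-2.4142+2.0000i|² + |9|² + |-2.4142-2.0000i|² + |-9|² + |0.4142+2.0000i|²) = (1/8)·392.0000 = 49.0000

Both sides agree, confirming Parseval's theorem.

Σ|x[n]|² = (1/N)Σ|X[k]|² = 49.0000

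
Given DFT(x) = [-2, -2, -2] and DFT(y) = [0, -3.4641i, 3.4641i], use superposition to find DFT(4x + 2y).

By linearity: DFT(4x + 2y) = 4·DFT(x) + 2·DFT(y)
= 4·[-2, -2, -2] + 2·[0, -3.4641i, 3.4641i]

Computing element-wise:
Z[0] = 4·(-2) + 2·(0) = -8
Z[1] = 4·(-2) + 2·(-3.4641i) = -8.0000-6.9282i
Z[2] = 4·(-2) + 2·(3.4641i) = -8.0000+6.9282i

DFT(4x + 2y) = 4·X + 2·Y = [-8, -8.0000-6.9282i, -8.0000+6.9282i]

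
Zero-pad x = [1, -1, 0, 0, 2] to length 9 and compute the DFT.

Original 5-point DFT: [2, 1.3090+2.8532i, 0.1910+1.7634i, 0.1910-1.7634i, 1.3090-2.8532i]
Zero-padded 9-point DFT provides frequency interpolation.

DFT_9([x, 0, ...]) = [2, -1.6454-0.0413i, 2.3584+2.2704i, 0.5000-0.8660i, 2.2870+2.3116i, 2.2870-2.3116i, 0.5000+0.8660i, 2.3584-2.2704i, -1.6454+0.0413i]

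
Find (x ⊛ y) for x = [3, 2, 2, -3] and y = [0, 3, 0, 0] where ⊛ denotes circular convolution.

(x ⊛ y)[n] = Σ(m=0 to 3) x[m] · y[(n-m) mod 4]

Computing each output sample:
(x ⊛ y)[0] = -9
(x ⊛ y)[1] = 9
(x ⊛ y)[2] = 6
(x ⊛ y)[3] = 6

x ⊛ y = [-9, 9, 6, 6]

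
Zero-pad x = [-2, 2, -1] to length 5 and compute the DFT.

Original 3-point DFT: [-1, -2.5000-2.5981i, -2.5000+2.5981i]
Zero-padded 5-point DFT provides frequency interpolation.

DFT_5([x, 0, ...]) = [-1, -0.5729-1.3143i, -3.9271-2.1266i, -3.9271+2.1266i, -0.5729+1.3143i]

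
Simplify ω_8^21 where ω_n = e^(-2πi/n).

Since ω_8^8 = 1, powers reduce modulo 8.
21 mod 8 = 5
So ω_8^21 = ω_8^5 = e^(-2πi·5/8)

ω_8^21 = ω_8^5 = -0.7071+0.7071i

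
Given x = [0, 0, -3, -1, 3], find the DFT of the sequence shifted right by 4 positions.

Time shift by 4: X_shifted[k] = ω_5^(4k) · X[k]
Shifted x = [0, -3, -1, 3, 0]

DFT(x[n-4]) = [-1, -2.5451+5.2043i, 3.0451-2.0409i, 3.0451+2.0409i, -2.5451-5.2043i]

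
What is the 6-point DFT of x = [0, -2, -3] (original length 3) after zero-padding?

Original 3-point DFT: [-5, 2.5000-0.8660i, 2.5000+0.8660i]
Zero-padded 6-point DFT provides frequency interpolation.

DFT_6([x, 0, ...]) = [-5, 0.5000+4.3301i, 2.5000-0.8660i, -1, 2.5000+0.8660i, 0.5000-4.3301i]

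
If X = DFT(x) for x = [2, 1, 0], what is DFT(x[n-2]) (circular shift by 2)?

Time shift by 2: X_shifted[k] = ω_3^(2k) · X[k]
Shifted x = [1, 0, 2]

DFT(x[n-2]) = [3, 1.7321i, -1.7321i]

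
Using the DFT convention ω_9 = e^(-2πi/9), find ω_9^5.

ω_9^5 = e^(-2πi·5/9)
= cos(-2π·5/9) + i·sin(-2π·5/9)
= cos(-10π/9) + i·sin(-10π/9)

ω_9^5 = cos(-10π/9) + i·sin(-10π/9) = -0.9397+0.3420i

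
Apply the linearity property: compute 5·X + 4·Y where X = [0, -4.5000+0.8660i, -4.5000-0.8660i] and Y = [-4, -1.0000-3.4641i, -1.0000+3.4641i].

By linearity: DFT(5x + 4y) = 5·DFT(x) + 4·DFT(y)
= 5·[0, -4.5000+0.8660i, -4.5000-0.8660i] + 4·[-4, -1.0000-3.4641i, -1.0000+3.4641i]

Computing element-wise:
Z[0] = 5·(0) + 4·(-4) = -16
Z[1] = 5·(-4.5000+0.8660i) + 4·(-1.0000-3.4641i) = -26.5000-9.5264i
Z[2] = 5·(-4.5000-0.8660i) + 4·(-1.0000+3.4641i) = -26.5000+9.5264i

DFT(5x + 4y) = 5·X + 4·Y = [-16, -26.5000-9.5264i, -26.5000+9.5264i]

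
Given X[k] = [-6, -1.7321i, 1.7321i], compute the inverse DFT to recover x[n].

x[n] = (1/3) Σ(k=0 to 2) X[k] · e^(2πikn/3)

Computing each x[n]:
x[0] = -2
x[1] = -1
x[2] = -3

x = [-2, -1, -3]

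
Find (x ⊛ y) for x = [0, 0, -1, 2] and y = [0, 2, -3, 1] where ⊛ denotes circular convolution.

(x ⊛ y)[n] = Σ(m=0 to 3) x[m] · y[(n-m) mod 4]

Computing each output sample:
(x ⊛ y)[0] = 7
(x ⊛ y)[1] = -7
(x ⊛ y)[2] = 2
(x ⊛ y)[3] = -2

x ⊛ y = [7, -7, 2, -2]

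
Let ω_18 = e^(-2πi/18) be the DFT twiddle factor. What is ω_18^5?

ω_18^5 = e^(-2πi·5/18)
= cos(-2π·5/18) + i·sin(-2π·5/18)
= cos(-10π/18) + i·sin(-10π/18)

ω_18^5 = cos(-10π/18) + i·sin(-10π/18) = -0.1736-0.9848i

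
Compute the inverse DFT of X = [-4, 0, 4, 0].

x[n] = (1/4) Σ(k=0 to 3) X[k] · e^(2πikn/4)

Computing each x[n]:
x[0] = 0
x[1] = -2
x[2] = 0
x[3] = -2

x = [0, -2, 0, -2]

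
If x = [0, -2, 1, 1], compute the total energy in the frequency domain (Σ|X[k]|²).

Parseval: Σ|x[n]|² = (1/N)Σ|X[k]|², so Σ|X[k]|² = N·Σ|x[n]|² = 4·6.0000

Σ|X[k]|² = N·Σ|x[n]|² = 4·6.0000 = 24.0000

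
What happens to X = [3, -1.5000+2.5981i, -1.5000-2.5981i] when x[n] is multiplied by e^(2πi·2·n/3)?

Modulation property: DFT(ω_3^(-2n)·x[n]) = X[(k-2) mod 3], so circularly shift X by 2 positions.

X[k-2] = [-1.5000+2.5981i, -1.5000-2.5981i, 3]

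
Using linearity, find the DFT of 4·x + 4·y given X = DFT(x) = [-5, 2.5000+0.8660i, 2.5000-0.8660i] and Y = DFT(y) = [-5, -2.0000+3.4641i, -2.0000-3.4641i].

By linearity: DFT(4x + 4y) = 4·DFT(x) + 4·DFT(y)
= 4·[-5, 2.5000+0.8660i, 2.5000-0.8660i] + 4·[-5, -2.0000+3.4641i, -2.0000-3.4641i]

Computing element-wise:
Z[0] = 4·(-5) + 4·(-5) = -40
Z[1] = 4·(2.5000+0.8660i) + 4·(-2.0000+3.4641i) = 2.0000+17.3204i
Z[2] = 4·(2.5000-0.8660i) + 4·(-2.0000-3.4641i) = 2.0000-17.3204i

DFT(4x + 4y) = 4·X + 4·Y = [-40, 2.0000+17.3204i, 2.0000-17.3204i]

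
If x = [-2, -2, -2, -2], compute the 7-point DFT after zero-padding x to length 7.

Original 4-point DFT: [-8, 0, 0, 0]
Zero-padded 7-point DFT provides frequency interpolation.

DFT_7([x, 0, ...]) = [-8, -1.0000+4.3813i, -1.0000-0.4816i, -1.0000+1.2540i, -1.0000-1.2540i, -1.0000+0.4816i, -1.0000-4.3813i]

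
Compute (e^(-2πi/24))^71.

Since ω_24^24 = 1, powers reduce modulo 24.
71 mod 24 = 23
So ω_24^71 = ω_24^23 = e^(-2πi·23/24)

ω_24^71 = ω_24^23 = 0.9659+0.2588i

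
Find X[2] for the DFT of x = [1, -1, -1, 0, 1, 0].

X[2] = Σ(n=0 to 5) x[n] · ω_6^(2n) where ω_6 = e^(-2πi/6)
= (1)·ω_6^0 + (-1)·ω_6^2 + (-1)·ω_6^4 + (0)·ω_6^6 + (1)·ω_6^8 + (0)·ω_6^10

X[2] = 1.5000-0.8660i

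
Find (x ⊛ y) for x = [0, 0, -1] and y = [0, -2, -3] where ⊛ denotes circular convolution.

(x ⊛ y)[n] = Σ(m=0 to 2) x[m] · y[(n-m) mod 3]

Computing each output sample:
(x ⊛ y)[0] = 2
(x ⊛ y)[1] = 3
(x ⊛ y)[2] = 0

x ⊛ y = [2, 3, 0]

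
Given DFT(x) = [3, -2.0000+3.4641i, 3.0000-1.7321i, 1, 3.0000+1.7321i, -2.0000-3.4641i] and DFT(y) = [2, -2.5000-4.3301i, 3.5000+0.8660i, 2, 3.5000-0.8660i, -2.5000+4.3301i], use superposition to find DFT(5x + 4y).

By linearity: DFT(5x + 4y) = 5·DFT(x) + 4·DFT(y)
= 5·[3, -2.0000+3.4641i, 3.0000-1.7321i, 1, 3.0000+1.7321i, -2.0000-3.4641i] + 4·[2, -2.5000-4.3301i, 3.5000+0.8660i, 2, 3.5000-0.8660i, -2.5000+4.3301i]

Computing element-wise:
Z[0] = 5·(3) + 4·(2) = 23
Z[1] = 5·(-2.0000+3.4641i) + 4·(-2.5000-4.3301i) = -20.0000+0.0001i
Z[2] = 5·(3.0000-1.7321i) + 4·(3.5000+0.8660i) = 29.0000-5.1965i
Z[3] = 5·(1) + 4·(2) = 13
Z[4] = 5·(3.0000+1.7321i) + 4·(3.5000-0.8660i) = 29.0000+5.1965i
Z[5] = 5·(-2.0000-3.4641i) + 4·(-2.5000+4.3301i) = -20.0000-0.0001i

DFT(5x + 4y) = 5·X + 4·Y = [23, -20.0000+0.0001i, 29.0000-5.1965i, 13, 29.0000+5.1965i, -20.0000-0.0001i]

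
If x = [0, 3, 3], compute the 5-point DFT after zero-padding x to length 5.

Original 3-point DFT: [6, -3, -3]
Zero-padded 5-point DFT provides frequency interpolation.

DFT_5([x, 0, ...]) = [6, -1.5000-4.6165i, -1.5000+1.0898i, -1.5000-1.0898i, -1.5000+4.6165i]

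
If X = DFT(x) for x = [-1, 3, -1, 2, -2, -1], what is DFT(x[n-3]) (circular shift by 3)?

Time shift by 3: X_shifted[k] = ω_6^(3k) · X[k]
Shifted x = [2, -2, -1, -1, 3, -1]

DFT(x[n-3]) = [0, 0.5000+4.3301i, 1.5000-2.5981i, 8, 1.5000+2.5981i, 0.5000-4.3301i]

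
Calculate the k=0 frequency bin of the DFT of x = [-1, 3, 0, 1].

X[0] = Σ(n=0 to 3) x[n] · ω_4^0 = Σ x[n]
= (-1) + (3) + (0) + (1)

X[0] = 3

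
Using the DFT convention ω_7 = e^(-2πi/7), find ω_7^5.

ω_7^5 = e^(-2πi·5/7)
= cos(-2π·5/7) + i·sin(-2π·5/7)
= cos(-10π/7) + i·sin(-10π/7)

ω_7^5 = cos(-10π/7) + i·sin(-10π/7) = -0.2225+0.9749i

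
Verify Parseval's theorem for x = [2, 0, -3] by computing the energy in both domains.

Time domain:
Σ|x[n]|² = |2|² + |0|² + |-3|² = 13.0000

Frequency domain:
(1/3)Σ|X[k]|² = (1/3)(|-1|² + |3.5000-2.5981i|² + |3.5000+2.5981i|²) = (1/3)·39.0000 = 13.0000

Both sides agree, confirming Parseval's theorem.

Σ|x[n]|² = (1/N)Σ|X[k]|² = 13.0000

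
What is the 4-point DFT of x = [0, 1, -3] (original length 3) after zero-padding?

Original 3-point DFT: [-2, 1.0000-3.4641i, 1.0000+3.4641i]
Zero-padded 4-point DFT provides frequency interpolation.

DFT_4([x, 0, ...]) = [-2, 3-1i, -4, 3+1i]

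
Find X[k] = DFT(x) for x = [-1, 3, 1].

X[k] = Σ(n=0 to 2) x[n] · ω_3^(nk)
where ω_3 = e^(-2πi/3)

Computing each X[k]:
X[0] = 3
X[1] = -3.0000-1.7321i
X[2] = -3.0000+1.7321i

X = [3, -3.0000-1.7321i, -3.0000+1.7321i]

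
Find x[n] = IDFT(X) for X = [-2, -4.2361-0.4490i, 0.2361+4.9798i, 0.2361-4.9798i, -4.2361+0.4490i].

x[n] = (1/5) Σ(k=0 to 4) X[k] · e^(2πikn/5)

Computing each x[n]:
x[0] = -2
x[1] = -2
x[2] = 3
x[3] = -1
x[4] = 0

x = [-2, -2, 3, -1, 0]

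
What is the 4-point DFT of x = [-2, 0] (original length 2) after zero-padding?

Original 2-point DFT: [-2, -2]
Zero-padded 4-point DFT provides frequency interpolation.

DFT_4([x, 0, ...]) = [-2, -2, -2, -2]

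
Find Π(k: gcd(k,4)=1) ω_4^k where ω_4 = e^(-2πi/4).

The primitive 4th roots of unity are ω_4^k for k coprime to 4: k ∈ {1, 3}
Their product equals the constant term of the cyclotomic polynomial Φ_4(x) up to sign.
For n ≥ 3, the product of all primitive nth roots of unity is 1. (For n=1 it is 1; for n=2 it is -1.)

1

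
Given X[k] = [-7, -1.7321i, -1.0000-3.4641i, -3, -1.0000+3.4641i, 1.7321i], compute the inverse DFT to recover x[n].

x[n] = (1/6) Σ(k=0 to 5) X[k] · e^(2πikn/6)

Computing each x[n]:
x[0] = -2
x[1] = 1
x[2] = -2
x[3] = -1
x[4] = -1
x[5] = -2

x = [-2, 1, -2, -1, -1, -2]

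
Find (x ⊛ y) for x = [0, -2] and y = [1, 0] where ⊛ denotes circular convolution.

(x ⊛ y)[n] = Σ(m=0 to 1) x[m] · y[(n-m) mod 2]

Computing each output sample:
(x ⊛ y)[0] = 0
(x ⊛ y)[1] = -2

x ⊛ y = [0, -2]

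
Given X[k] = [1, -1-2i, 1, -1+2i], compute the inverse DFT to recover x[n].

x[n] = (1/4) Σ(k=0 to 3) X[k] · e^(2πikn/4)

Computing each x[n]:
x[0] = 0
x[1] = 1
x[2] = 1
x[3] = -1

x = [0, 1, 1, -1]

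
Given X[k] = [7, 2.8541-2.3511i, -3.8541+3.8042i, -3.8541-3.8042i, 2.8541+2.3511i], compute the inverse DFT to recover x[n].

x[n] = (1/5) Σ(k=0 to 4) X[k] · e^(2πikn/5)

Computing each x[n]:
x[0] = 1
x[1] = 3
x[2] = 2
x[3] = -2
x[4] = 3

x = [1, 3, 2, -2, 3]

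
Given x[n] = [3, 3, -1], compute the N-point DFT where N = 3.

X[k] = Σ(n=0 to 2) x[n] · ω_3^(nk)
where ω_3 = e^(-2πi/3)

Computing each X[k]:
X[0] = 5
X[1] = 2.0000-3.4641i
X[2] = 2.0000+3.4641i

X = [5, 2.0000-3.4641i, 2.0000+3.4641i]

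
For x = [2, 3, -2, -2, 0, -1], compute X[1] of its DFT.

X[1] = Σ(n=0 to 5) x[n] · ω_6^(1n) where ω_6 = e^(-2πi/6)
= (2)·ω_6^0 + (3)·ω_6^1 + (-2)·ω_6^2 + (-2)·ω_6^3 + (0)·ω_6^4 + (-1)·ω_6^5

X[1] = 6.0000-1.7321i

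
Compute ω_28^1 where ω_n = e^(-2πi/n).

ω_28^1 = e^(-2πi·1/28)
= cos(-2π·1/28) + i·sin(-2π·1/28)
= cos(-2π/28) + i·sin(-2π/28)

ω_28^1 = cos(-2π/28) + i·sin(-2π/28) = 0.9749-0.2225i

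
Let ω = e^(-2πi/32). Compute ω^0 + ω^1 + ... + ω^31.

Sum of all nth roots of unity equals 0 for n > 1 (geometric series with r ≠ 1).

0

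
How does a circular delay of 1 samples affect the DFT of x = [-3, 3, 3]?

Time shift by 1: X_shifted[k] = ω_3^(1k) · X[k]
Shifted x = [3, -3, 3]

DFT(x[n-1]) = [3, 3.0000+5.1962i, 3.0000-5.1962i]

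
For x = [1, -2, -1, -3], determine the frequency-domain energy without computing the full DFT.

Parseval: Σ|x[n]|² = (1/N)Σ|X[k]|², so Σ|X[k]|² = N·Σ|x[n]|² = 4·15.0000

Σ|X[k]|² = N·Σ|x[n]|² = 4·15.0000 = 60.0000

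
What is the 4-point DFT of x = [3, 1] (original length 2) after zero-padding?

Original 2-point DFT: [4, 2]
Zero-padded 4-point DFT provides frequency interpolation.

DFT_4([x, 0, ...]) = [4, 3-1i, 2, 3+1i]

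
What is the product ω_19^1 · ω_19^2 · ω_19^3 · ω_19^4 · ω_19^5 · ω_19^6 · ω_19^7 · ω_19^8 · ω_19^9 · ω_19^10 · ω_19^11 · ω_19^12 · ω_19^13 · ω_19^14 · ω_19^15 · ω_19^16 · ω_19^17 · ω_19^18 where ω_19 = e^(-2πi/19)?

The primitive 19th roots of unity are ω_19^k for k coprime to 19: k ∈ {1, 2, 3, 4, 5, 6, 7, 8, 9, 10, 11, 12, 13, 14, 15, 16, 17, 18}
Their product equals the constant term of the cyclotomic polynomial Φ_19(x) up to sign.
For n ≥ 3, the product of all primitive nth roots of unity is 1. (For n=1 it is 1; for n=2 it is -1.)

1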